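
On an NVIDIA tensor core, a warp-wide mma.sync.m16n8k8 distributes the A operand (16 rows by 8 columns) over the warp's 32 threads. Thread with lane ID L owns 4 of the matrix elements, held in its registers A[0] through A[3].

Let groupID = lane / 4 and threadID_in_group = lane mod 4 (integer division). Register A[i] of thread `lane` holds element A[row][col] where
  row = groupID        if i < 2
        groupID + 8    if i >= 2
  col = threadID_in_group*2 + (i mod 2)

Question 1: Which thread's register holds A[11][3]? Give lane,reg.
13,3

r: 11->gid=3,r8=1  c: 3->tid=1,i&1=1
L=3*4+1=13  i=1*2+1=3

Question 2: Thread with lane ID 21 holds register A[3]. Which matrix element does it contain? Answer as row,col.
L=21⇒gr=21>>2=5, th=21&3=1
[3]⇒row 5+8=13  col 1·2+1=3

13,3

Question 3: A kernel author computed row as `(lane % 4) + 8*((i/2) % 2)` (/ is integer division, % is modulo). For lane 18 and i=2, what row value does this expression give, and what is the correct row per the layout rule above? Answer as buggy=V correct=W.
`(lane % 4) + 8*((i/2) % 2)`[18,2]->10
18: gid=4,tid=2
[2] (4+8,2*2+0) = (12,4)
row: 10 vs 12

buggy=10 correct=12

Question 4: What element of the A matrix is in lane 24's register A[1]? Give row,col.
lane 24: gid=6 (24/4), tid=0 (24%4)
i=1: r=6+0=6, c=0*2+1=1

6,1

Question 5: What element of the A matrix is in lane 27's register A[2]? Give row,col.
L=27->gid=27>>2=6, tid=27&3=3
[2]->row 6+8=14  col 3·2+0=6

14,6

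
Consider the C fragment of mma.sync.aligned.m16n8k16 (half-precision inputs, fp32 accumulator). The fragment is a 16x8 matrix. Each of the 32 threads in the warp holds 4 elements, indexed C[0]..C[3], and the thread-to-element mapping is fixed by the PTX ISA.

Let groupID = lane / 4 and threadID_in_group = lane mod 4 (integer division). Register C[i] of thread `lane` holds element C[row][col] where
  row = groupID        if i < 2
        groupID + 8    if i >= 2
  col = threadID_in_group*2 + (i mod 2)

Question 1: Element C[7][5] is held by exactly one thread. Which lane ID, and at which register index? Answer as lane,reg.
r: 7->gid=7,r8=0  c: 5->tid=2,i&1=1
L=7*4+2=30  i=0*2+1=1

30,1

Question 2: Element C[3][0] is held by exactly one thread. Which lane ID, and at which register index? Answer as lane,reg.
r=3⇒gr=3,Rb=0  c=0⇒th=0,odd=0
L=3*4+0=12  i=0*2+0=0

12,0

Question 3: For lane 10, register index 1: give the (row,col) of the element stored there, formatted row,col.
2,5

10: gr=2,th=2
[1] (2+0,2*2+1) = (2,5)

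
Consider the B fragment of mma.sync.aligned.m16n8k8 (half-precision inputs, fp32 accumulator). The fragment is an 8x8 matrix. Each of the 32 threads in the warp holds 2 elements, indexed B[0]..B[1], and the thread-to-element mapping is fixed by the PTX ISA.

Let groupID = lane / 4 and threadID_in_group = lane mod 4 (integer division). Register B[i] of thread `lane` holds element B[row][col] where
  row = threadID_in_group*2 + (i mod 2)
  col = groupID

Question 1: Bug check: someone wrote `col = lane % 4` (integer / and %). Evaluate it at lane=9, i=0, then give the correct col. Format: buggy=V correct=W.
`lane % 4`[9,0]->1
lane 9: gid=2 (9/4), tid=1 (9%4)
i=0: r=1*2+0=2, c=gid=2
col: 1 vs 2

buggy=1 correct=2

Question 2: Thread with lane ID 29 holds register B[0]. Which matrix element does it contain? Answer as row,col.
lane 29⇒29/4=7, 29 mod 4=1
i=0  r:2·1+0⇒2  c:7

2,7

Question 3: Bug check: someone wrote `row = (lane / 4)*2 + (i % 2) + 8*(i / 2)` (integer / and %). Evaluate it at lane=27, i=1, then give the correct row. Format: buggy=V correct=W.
`(lane / 4)*2 + (i % 2) + 8*(i / 2)`[27,1]⇒13
L=27⇒gr=27>>2=6, th=27&3=3
[1]⇒row 3·2+1=7  col gr=6
row: 13 vs 7

buggy=13 correct=7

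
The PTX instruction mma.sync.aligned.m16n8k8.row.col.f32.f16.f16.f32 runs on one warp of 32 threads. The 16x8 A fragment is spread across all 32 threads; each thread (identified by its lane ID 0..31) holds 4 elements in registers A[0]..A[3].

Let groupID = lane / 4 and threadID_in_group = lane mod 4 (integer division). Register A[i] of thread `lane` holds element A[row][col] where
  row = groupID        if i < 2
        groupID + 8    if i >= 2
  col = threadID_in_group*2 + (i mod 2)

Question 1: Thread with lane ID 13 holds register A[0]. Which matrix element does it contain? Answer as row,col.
L=13→G=13>>2=3, T=13&3=1
[0]→row 3+0=3  col 1·2+0=2

3,2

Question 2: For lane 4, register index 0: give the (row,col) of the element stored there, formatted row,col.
1,0

lane 4: gr=1 (4/4), th=0 (4%4)
i=0: r=1+0=1, c=0*2+0=0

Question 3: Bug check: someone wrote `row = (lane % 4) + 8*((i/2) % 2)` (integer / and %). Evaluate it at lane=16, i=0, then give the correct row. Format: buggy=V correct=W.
buggy=0 correct=4

`(lane % 4) + 8*((i/2) % 2)`[16,0]->0
16: gid=4,tid=0
[0] (4+0,0*2+0) = (4,0)
row: 0 vs 4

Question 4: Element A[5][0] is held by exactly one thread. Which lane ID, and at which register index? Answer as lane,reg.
r:5=>grp=5,rB=0  c:0=>tig=0,lo=0
L=5*4+0=20  i=0*2+0=0

20,0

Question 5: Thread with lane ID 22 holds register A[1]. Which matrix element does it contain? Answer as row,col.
lane 22=>22/4=5, 22 mod 4=2
i=1  r:5+0=>5  c:2·2+1=>5

5,5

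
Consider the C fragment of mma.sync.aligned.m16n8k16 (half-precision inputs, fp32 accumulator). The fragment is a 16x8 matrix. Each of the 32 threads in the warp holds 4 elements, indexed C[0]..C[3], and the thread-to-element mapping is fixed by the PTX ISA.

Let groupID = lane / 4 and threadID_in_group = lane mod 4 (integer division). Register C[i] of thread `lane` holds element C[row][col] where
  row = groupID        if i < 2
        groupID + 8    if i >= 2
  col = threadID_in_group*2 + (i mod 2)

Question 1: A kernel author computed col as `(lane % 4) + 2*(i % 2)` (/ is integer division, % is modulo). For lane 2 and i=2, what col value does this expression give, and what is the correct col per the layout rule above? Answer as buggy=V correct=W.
buggy=2 correct=4

`(lane % 4) + 2*(i % 2)`[2,2]=>2
2: grp=0,tig=2
[2] (0+8,2*2+0) = (8,4)
col: 2 vs 4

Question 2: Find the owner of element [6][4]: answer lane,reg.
r=6→G=6,rhi=0  c=4→T=2,p=0
L=6*4+2=26  i=0*2+0=0

26,0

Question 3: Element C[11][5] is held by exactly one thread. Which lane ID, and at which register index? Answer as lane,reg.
r:11=>grp=3,rB=1  c:5=>tig=2,lo=1
L=3*4+2=14  i=1*2+1=3

14,3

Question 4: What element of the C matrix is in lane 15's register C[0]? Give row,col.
3,6

L=15→G=15>>2=3, T=15&3=3
[0]→row 3+0=3  col 3·2+0=6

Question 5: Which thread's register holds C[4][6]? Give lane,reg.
19,0

r=4->g=4,rb=0  c=6->t=3,b0=0
L=4*4+3=19  i=0*2+0=0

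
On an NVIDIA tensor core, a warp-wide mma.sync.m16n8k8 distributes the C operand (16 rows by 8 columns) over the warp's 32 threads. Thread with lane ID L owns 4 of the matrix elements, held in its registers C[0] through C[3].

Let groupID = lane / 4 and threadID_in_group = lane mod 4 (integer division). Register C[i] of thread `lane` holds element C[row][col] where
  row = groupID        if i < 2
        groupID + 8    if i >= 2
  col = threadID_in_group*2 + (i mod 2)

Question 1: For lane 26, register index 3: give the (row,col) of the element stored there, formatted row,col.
14,5

L=26->gid=26>>2=6, tid=26&3=2
[3]->row 6+8=14  col 2·2+1=5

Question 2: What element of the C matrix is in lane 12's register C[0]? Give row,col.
L=12⇒gr=12>>2=3, th=12&3=0
[0]⇒row 3+0=3  col 0·2+0=0

3,0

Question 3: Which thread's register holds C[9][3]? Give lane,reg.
5,3

r=9⇒gr=1,Rb=1  c=3⇒th=1,odd=1
L=1*4+1=5  i=1*2+1=3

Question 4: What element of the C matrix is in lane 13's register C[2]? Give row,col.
11,2

13: gr=3,th=1
[2] (3+8,1*2+0) = (11,2)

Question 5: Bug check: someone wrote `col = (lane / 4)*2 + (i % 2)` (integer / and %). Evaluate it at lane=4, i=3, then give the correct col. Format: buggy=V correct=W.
buggy=3 correct=1

`(lane / 4)*2 + (i % 2)`[4,3]⇒3
lane 4: gr=1 (4/4), th=0 (4%4)
i=3: r=1+8=9, c=0*2+1=1
col: 3 vs 1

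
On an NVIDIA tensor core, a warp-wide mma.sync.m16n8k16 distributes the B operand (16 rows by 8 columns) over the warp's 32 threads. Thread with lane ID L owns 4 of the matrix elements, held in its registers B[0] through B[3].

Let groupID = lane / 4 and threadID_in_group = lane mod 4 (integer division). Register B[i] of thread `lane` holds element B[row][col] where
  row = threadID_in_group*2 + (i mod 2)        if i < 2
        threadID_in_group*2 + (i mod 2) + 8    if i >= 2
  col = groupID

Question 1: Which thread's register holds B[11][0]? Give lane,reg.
c: 0->gid=0  r: 11->r8=1,tid=1,i&1=1
L=0*4+1=1  i=1*2+1=3

1,3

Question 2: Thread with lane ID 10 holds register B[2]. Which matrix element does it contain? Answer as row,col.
12,2

10: grp=2,tig=2
[2] (2*2+0+8,2) = (12,2)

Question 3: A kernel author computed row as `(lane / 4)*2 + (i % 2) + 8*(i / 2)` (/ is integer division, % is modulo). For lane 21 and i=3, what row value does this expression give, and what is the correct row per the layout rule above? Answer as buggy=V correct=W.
`(lane / 4)*2 + (i % 2) + 8*(i / 2)`[21,3]⇒19
lane 21: gr=5 (21/4), th=1 (21%4)
i=3: r=1*2+1+8=11, c=gr=5
row: 19 vs 11

buggy=19 correct=11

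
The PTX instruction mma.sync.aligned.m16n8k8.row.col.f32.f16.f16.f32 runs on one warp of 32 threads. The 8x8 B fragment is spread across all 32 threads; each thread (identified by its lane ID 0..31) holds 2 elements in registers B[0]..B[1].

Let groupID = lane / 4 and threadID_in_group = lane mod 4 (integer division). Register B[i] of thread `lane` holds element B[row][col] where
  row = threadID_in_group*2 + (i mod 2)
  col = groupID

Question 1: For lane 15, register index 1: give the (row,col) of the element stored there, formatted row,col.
15: gr=3,th=3
[1] (3*2+1,3) = (7,3)

7,3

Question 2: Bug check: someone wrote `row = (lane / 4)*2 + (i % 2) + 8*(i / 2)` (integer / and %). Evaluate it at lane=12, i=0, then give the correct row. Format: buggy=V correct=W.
buggy=6 correct=0

`(lane / 4)*2 + (i % 2) + 8*(i / 2)`[12,0]->6
L=12->g=12>>2=3, t=12&3=0
[0]->row 0·2+0=0  col g=3
row: 6 vs 0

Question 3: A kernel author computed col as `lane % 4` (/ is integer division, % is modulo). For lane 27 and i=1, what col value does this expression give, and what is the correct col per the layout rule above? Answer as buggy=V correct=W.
buggy=3 correct=6

`lane % 4`[27,1]->3
L=27->gid=27>>2=6, tid=27&3=3
[1]->row 3·2+1=7  col gid=6
col: 3 vs 6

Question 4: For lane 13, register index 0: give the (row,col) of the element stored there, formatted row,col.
L=13->gid=13>>2=3, tid=13&3=1
[0]->row 1·2+0=2  col gid=3

2,3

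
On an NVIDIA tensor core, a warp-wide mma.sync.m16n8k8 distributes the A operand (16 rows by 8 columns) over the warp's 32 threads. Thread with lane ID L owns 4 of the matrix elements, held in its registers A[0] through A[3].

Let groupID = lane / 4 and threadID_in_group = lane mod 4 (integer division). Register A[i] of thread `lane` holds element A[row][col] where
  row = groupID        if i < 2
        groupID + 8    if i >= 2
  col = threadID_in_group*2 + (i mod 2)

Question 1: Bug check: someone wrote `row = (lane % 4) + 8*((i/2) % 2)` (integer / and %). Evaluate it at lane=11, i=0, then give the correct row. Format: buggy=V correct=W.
buggy=3 correct=2

`(lane % 4) + 8*((i/2) % 2)`[11,0]→3
L=11→G=11>>2=2, T=11&3=3
[0]→row 2+0=2  col 3·2+0=6
row: 3 vs 2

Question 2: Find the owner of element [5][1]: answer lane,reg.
20,1

r:5=>grp=5,rB=0  c:1=>tig=0,lo=1
L=5*4+0=20  i=0*2+1=1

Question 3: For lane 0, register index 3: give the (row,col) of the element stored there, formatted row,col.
8,1

0: G=0,T=0
[3] (0+8,0*2+1) = (8,1)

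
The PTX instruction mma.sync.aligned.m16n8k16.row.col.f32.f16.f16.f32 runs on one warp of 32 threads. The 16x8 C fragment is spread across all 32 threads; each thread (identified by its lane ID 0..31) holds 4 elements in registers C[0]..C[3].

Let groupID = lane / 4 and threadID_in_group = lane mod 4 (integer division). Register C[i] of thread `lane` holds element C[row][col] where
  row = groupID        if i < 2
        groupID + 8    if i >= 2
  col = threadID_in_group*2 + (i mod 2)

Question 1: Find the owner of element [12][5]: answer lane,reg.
18,3

r=12->g=4,rb=1  c=5->t=2,b0=1
L=4*4+2=18  i=1*2+1=3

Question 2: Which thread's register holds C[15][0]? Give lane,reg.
28,2

r=15→G=7,rhi=1  c=0→T=0,p=0
L=7*4+0=28  i=1*2+0=2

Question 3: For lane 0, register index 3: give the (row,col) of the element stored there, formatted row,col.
lane 0: gr=0 (0/4), th=0 (0%4)
i=3: r=0+8=8, c=0*2+1=1

8,1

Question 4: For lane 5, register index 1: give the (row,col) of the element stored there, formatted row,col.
1,3

lane 5->5/4=1, 5 mod 4=1
i=1  r:1+0->1  c:2·1+1->3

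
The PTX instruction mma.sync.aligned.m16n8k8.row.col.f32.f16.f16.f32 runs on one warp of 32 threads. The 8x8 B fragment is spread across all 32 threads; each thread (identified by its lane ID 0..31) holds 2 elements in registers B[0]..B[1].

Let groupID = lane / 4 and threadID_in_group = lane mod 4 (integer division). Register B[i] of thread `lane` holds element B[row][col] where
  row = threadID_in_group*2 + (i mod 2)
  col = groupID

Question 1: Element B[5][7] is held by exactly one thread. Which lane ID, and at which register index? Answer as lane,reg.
30,1

c=7→G=7  r=5→T=2,p=1
L=7*4+2=30  i=1=1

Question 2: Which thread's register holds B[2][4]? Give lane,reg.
17,0

c:4=>grp=4  r:2=>tig=1,lo=0
L=4*4+1=17  i=0=0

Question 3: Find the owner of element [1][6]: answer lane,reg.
24,1

c=6->g=6  r=1->t=0,b0=1
L=6*4+0=24  i=1=1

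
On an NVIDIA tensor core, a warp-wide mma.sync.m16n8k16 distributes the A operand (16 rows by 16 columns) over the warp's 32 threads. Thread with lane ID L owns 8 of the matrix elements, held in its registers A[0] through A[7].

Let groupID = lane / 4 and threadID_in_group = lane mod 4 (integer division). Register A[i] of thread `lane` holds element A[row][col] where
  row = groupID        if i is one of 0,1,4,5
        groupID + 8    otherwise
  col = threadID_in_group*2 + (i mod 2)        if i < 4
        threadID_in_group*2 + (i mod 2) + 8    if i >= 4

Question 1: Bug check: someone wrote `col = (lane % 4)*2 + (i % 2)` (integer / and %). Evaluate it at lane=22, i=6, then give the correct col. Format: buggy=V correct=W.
`(lane % 4)*2 + (i % 2)`[22,6]=>4
lane 22: grp=5 (22/4), tig=2 (22%4)
i=6: r=5+8=13, c=2*2+0+8=12
col: 4 vs 12

buggy=4 correct=12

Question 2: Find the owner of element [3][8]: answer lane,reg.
12,4

r=3⇒gr=3,Rb=0  c=8⇒Cb=1,th=0,odd=0
L=3*4+0=12  i=1*4+0*2+0=4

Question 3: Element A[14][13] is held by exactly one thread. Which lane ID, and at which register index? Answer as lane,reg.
26,7

r=14⇒gr=6,Rb=1  c=13⇒Cb=1,th=2,odd=1
L=6*4+2=26  i=1*4+1*2+1=7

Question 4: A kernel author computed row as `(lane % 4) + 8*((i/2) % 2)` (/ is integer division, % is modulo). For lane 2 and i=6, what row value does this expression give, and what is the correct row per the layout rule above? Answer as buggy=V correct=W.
`(lane % 4) + 8*((i/2) % 2)`[2,6]->10
L=2->gid=2>>2=0, tid=2&3=2
[6]->row 0+8=8  col 2·2+0+8=12
row: 10 vs 8

buggy=10 correct=8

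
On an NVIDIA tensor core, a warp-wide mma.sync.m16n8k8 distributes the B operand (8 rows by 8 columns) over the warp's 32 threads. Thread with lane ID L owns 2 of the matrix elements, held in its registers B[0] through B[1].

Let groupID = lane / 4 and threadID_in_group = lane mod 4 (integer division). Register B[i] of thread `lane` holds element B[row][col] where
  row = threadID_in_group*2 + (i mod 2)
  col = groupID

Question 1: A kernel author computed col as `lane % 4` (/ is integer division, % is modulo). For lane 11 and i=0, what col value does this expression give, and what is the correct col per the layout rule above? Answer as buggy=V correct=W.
buggy=3 correct=2

`lane % 4`[11,0]→3
lane 11→11/4=2, 11 mod 4=3
i=0  r:2·3+0→6  c:2
col: 3 vs 2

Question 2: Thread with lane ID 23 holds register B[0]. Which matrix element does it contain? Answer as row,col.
6,5

L=23->gid=23>>2=5, tid=23&3=3
[0]->row 3·2+0=6  col gid=5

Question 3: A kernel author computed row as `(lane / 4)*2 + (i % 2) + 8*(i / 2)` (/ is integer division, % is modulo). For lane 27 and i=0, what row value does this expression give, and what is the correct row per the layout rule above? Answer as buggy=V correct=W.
buggy=12 correct=6

`(lane / 4)*2 + (i % 2) + 8*(i / 2)`[27,0]⇒12
lane 27: gr=6 (27/4), th=3 (27%4)
i=0: r=3*2+0=6, c=gr=6
row: 12 vs 6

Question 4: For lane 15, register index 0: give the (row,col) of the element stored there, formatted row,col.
6,3

15: G=3,T=3
[0] (3*2+0,3) = (6,3)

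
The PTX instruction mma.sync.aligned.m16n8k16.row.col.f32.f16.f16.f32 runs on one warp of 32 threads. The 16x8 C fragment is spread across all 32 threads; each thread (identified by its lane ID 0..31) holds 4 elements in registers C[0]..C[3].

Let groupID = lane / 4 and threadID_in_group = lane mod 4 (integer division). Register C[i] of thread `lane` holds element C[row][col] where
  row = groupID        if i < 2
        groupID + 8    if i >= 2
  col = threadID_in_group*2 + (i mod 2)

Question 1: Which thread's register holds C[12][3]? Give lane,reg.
r:12=>grp=4,rB=1  c:3=>tig=1,lo=1
L=4*4+1=17  i=1*2+1=3

17,3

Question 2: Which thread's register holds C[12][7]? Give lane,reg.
19,3

r:12=>grp=4,rB=1  c:7=>tig=3,lo=1
L=4*4+3=19  i=1*2+1=3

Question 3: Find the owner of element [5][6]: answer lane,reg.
r:5=>grp=5,rB=0  c:6=>tig=3,lo=0
L=5*4+3=23  i=0*2+0=0

23,0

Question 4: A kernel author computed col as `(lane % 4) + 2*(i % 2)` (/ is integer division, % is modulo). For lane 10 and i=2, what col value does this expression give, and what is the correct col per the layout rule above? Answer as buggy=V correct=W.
buggy=2 correct=4

`(lane % 4) + 2*(i % 2)`[10,2]->2
lane 10: gid=2 (10/4), tid=2 (10%4)
i=2: r=2+8=10, c=2*2+0=4
col: 2 vs 4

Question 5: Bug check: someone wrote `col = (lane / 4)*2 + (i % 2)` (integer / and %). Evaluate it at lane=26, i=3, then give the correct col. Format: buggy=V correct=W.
buggy=13 correct=5

`(lane / 4)*2 + (i % 2)`[26,3]⇒13
lane 26⇒26/4=6, 26 mod 4=2
i=3  r:6+8⇒14  c:2·2+1⇒5
col: 13 vs 5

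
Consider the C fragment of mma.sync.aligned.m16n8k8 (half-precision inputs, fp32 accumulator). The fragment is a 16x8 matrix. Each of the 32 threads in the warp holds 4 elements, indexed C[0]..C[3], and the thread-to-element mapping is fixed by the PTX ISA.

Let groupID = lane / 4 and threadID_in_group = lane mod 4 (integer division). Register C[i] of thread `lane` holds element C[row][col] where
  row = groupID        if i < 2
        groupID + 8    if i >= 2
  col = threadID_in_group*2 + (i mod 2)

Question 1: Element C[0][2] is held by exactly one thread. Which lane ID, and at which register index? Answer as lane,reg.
1,0

r=0->g=0,rb=0  c=2->t=1,b0=0
L=0*4+1=1  i=0*2+0=0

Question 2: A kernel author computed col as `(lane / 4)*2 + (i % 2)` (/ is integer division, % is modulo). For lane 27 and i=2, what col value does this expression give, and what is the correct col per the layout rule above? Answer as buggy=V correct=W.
`(lane / 4)*2 + (i % 2)`[27,2]→12
27: G=6,T=3
[2] (6+8,3*2+0) = (14,6)
col: 12 vs 6

buggy=12 correct=6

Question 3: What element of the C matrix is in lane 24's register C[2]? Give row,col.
24: grp=6,tig=0
[2] (6+8,0*2+0) = (14,0)

14,0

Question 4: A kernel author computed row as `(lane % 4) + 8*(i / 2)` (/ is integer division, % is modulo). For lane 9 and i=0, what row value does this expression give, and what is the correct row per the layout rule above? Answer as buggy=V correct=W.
`(lane % 4) + 8*(i / 2)`[9,0]->1
9: gid=2,tid=1
[0] (2+0,1*2+0) = (2,2)
row: 1 vs 2

buggy=1 correct=2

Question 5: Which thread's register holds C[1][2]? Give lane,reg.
r=1→G=1,rhi=0  c=2→T=1,p=0
L=1*4+1=5  i=0*2+0=0

5,0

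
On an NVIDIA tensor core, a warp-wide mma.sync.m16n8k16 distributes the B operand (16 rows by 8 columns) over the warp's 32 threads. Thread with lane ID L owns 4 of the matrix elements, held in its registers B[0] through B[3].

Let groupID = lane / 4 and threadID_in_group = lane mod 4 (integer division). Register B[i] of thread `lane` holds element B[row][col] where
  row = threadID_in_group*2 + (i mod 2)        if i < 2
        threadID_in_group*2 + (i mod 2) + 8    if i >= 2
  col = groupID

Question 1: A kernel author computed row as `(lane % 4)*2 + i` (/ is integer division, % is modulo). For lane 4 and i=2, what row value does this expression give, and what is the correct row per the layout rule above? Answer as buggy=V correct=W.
buggy=2 correct=8

`(lane % 4)*2 + i`[4,2]->2
4: g=1,t=0
[2] (0*2+0+8,1) = (8,1)
row: 2 vs 8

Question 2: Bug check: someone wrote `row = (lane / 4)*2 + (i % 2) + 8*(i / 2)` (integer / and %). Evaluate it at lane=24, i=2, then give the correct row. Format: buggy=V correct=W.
`(lane / 4)*2 + (i % 2) + 8*(i / 2)`[24,2]->20
lane 24->24/4=6, 24 mod 4=0
i=2  r:2·0+0+8->8  c:6
row: 20 vs 8

buggy=20 correct=8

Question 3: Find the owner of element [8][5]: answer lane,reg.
c=5⇒gr=5  r=8⇒Rb=1,th=0,odd=0
L=5*4+0=20  i=1*2+0=2

20,2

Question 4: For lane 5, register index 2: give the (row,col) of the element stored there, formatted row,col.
lane 5⇒5/4=1, 5 mod 4=1
i=2  r:2·1+0+8⇒10  c:1

10,1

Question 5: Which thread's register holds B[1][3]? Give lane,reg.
c=3->g=3  r=1->rb=0,t=0,b0=1
L=3*4+0=12  i=0*2+1=1

12,1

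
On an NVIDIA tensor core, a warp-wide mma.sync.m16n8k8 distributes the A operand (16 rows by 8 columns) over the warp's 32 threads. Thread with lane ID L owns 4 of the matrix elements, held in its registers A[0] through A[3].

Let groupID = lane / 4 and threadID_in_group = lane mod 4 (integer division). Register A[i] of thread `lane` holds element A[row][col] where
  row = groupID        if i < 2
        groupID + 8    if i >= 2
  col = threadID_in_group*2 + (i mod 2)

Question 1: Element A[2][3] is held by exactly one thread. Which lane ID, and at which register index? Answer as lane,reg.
r=2->g=2,rb=0  c=3->t=1,b0=1
L=2*4+1=9  i=0*2+1=1

9,1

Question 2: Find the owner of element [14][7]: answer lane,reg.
27,3

r=14⇒gr=6,Rb=1  c=7⇒th=3,odd=1
L=6*4+3=27  i=1*2+1=3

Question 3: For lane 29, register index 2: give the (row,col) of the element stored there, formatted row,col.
lane 29=>29/4=7, 29 mod 4=1
i=2  r:7+8=>15  c:2·1+0=>2

15,2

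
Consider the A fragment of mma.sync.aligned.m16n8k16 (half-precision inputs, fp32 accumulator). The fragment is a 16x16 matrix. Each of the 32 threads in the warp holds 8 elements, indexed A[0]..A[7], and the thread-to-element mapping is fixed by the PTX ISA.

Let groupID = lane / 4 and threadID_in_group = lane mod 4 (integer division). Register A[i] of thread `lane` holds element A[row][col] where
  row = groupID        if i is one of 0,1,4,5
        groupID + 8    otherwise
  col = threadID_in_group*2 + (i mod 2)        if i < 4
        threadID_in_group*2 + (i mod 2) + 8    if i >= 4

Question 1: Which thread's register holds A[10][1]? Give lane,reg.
r=10->g=2,rb=1  c=1->cb=0,t=0,b0=1
L=2*4+0=8  i=0*4+1*2+1=3

8,3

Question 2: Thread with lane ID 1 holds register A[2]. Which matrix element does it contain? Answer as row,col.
1: g=0,t=1
[2] (0+8,1*2+0+0) = (8,2)

8,2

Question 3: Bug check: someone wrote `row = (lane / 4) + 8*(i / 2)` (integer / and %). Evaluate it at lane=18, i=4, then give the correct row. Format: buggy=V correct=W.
buggy=20 correct=4

`(lane / 4) + 8*(i / 2)`[18,4]=>20
lane 18: grp=4 (18/4), tig=2 (18%4)
i=4: r=4+0=4, c=2*2+0+8=12
row: 20 vs 4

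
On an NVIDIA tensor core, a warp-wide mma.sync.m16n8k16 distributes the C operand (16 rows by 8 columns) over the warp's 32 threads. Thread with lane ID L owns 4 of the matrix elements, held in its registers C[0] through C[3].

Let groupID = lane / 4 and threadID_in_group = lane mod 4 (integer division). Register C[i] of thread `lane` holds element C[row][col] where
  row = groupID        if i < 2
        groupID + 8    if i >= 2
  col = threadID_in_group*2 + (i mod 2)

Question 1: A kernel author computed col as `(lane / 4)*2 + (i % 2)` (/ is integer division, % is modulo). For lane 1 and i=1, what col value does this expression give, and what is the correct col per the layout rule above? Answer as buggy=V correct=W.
buggy=1 correct=3

`(lane / 4)*2 + (i % 2)`[1,1]->1
1: g=0,t=1
[1] (0+0,1*2+1) = (0,3)
col: 1 vs 3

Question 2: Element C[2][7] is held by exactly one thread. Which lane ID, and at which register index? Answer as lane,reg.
11,1

r=2→G=2,rhi=0  c=7→T=3,p=1
L=2*4+3=11  i=0*2+1=1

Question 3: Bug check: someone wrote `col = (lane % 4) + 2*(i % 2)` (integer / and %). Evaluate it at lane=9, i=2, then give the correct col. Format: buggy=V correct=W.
`(lane % 4) + 2*(i % 2)`[9,2]⇒1
lane 9: gr=2 (9/4), th=1 (9%4)
i=2: r=2+8=10, c=1*2+0=2
col: 1 vs 2

buggy=1 correct=2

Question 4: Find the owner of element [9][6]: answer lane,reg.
7,2

r: 9->gid=1,r8=1  c: 6->tid=3,i&1=0
L=1*4+3=7  i=1*2+0=2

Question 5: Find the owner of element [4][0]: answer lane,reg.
16,0

r=4->g=4,rb=0  c=0->t=0,b0=0
L=4*4+0=16  i=0*2+0=0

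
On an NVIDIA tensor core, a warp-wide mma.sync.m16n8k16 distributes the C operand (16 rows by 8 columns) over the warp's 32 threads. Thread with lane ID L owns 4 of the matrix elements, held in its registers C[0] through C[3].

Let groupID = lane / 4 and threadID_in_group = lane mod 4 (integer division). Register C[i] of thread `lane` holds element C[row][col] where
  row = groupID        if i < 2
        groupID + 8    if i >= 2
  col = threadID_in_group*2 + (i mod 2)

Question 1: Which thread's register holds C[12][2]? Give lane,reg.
r=12→G=4,rhi=1  c=2→T=1,p=0
L=4*4+1=17  i=1*2+0=2

17,2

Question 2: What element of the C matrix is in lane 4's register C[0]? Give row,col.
4: G=1,T=0
[0] (1+0,0*2+0) = (1,0)

1,0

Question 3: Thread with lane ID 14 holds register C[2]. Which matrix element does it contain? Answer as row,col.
L=14->gid=14>>2=3, tid=14&3=2
[2]->row 3+8=11  col 2·2+0=4

11,4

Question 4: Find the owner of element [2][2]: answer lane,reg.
r=2->g=2,rb=0  c=2->t=1,b0=0
L=2*4+1=9  i=0*2+0=0

9,0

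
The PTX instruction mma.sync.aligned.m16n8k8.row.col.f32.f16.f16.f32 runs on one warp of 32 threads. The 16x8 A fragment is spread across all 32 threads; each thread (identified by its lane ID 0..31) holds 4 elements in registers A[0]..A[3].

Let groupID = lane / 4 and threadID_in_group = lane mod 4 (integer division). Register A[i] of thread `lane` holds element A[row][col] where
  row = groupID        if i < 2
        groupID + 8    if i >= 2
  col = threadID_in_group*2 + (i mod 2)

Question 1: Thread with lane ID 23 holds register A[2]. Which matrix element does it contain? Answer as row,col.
13,6

23: G=5,T=3
[2] (5+8,3*2+0) = (13,6)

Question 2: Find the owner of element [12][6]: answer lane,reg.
r: 12->gid=4,r8=1  c: 6->tid=3,i&1=0
L=4*4+3=19  i=1*2+0=2

19,2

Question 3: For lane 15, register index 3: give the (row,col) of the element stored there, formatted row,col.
15: gid=3,tid=3
[3] (3+8,3*2+1) = (11,7)

11,7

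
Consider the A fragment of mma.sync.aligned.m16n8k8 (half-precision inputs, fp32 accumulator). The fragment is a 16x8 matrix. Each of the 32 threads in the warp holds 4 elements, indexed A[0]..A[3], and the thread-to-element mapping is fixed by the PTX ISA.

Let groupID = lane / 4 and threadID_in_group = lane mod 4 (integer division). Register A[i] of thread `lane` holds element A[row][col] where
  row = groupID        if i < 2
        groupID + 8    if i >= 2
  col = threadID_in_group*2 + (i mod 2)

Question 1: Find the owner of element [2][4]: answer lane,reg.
10,0

r=2⇒gr=2,Rb=0  c=4⇒th=2,odd=0
L=2*4+2=10  i=0*2+0=0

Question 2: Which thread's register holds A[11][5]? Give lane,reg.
r:11=>grp=3,rB=1  c:5=>tig=2,lo=1
L=3*4+2=14  i=1*2+1=3

14,3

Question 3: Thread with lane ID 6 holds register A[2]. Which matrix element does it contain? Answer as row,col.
6: grp=1,tig=2
[2] (1+8,2*2+0) = (9,4)

9,4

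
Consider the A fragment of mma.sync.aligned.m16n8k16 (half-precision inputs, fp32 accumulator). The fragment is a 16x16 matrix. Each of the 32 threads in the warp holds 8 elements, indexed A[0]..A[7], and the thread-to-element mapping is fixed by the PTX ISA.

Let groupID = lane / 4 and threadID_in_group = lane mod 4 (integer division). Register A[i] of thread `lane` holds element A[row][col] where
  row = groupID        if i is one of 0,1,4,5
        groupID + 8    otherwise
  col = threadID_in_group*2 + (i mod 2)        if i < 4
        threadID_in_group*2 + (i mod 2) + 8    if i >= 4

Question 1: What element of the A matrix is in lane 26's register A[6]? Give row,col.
14,12

L=26=>grp=26>>2=6, tig=26&3=2
[6]=>row 6+8=14  col 2·2+0+8=12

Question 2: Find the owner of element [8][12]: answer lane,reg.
2,6

r=8⇒gr=0,Rb=1  c=12⇒Cb=1,th=2,odd=0
L=0*4+2=2  i=1*4+1*2+0=6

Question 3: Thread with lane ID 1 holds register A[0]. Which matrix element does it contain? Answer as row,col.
0,2

lane 1->1/4=0, 1 mod 4=1
i=0  r:0+0->0  c:2·1+0+0->2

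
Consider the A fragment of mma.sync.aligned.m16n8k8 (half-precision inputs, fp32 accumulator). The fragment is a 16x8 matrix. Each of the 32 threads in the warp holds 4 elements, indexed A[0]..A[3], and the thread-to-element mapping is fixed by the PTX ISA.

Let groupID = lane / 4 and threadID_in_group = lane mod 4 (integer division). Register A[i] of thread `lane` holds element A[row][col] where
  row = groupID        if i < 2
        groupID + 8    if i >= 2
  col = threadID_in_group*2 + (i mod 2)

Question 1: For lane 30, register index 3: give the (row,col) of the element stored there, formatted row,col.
15,5

L=30=>grp=30>>2=7, tig=30&3=2
[3]=>row 7+8=15  col 2·2+1=5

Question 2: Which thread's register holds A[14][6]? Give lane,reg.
r:14=>grp=6,rB=1  c:6=>tig=3,lo=0
L=6*4+3=27  i=1*2+0=2

27,2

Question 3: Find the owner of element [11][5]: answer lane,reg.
14,3

r: 11->gid=3,r8=1  c: 5->tid=2,i&1=1
L=3*4+2=14  i=1*2+1=3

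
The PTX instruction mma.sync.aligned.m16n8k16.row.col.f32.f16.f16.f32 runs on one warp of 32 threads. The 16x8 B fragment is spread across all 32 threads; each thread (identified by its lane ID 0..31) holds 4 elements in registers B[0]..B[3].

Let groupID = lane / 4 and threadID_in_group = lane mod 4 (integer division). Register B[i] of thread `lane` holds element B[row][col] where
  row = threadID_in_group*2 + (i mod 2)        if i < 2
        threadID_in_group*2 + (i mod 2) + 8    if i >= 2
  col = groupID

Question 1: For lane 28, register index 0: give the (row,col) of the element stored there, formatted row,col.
28: g=7,t=0
[0] (0*2+0+0,7) = (0,7)

0,7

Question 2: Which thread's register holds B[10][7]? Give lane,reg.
c=7→G=7  r=10→rhi=1,T=1,p=0
L=7*4+1=29  i=1*2+0=2

29,2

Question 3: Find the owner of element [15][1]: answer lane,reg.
7,3

c=1⇒gr=1  r=15⇒Rb=1,th=3,odd=1
L=1*4+3=7  i=1*2+1=3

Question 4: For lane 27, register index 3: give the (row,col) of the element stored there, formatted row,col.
L=27⇒gr=27>>2=6, th=27&3=3
[3]⇒row 3·2+1+8=15  col gr=6

15,6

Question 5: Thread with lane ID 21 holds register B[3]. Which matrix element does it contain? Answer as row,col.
21: grp=5,tig=1
[3] (1*2+1+8,5) = (11,5)

11,5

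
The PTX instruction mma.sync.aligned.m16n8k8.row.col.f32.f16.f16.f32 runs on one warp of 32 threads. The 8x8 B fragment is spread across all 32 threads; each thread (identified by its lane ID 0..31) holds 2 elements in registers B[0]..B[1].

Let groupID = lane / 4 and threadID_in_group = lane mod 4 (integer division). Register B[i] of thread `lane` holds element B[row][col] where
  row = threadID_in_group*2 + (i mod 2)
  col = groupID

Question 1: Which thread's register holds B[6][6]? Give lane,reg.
27,0

c=6→G=6  r=6→T=3,p=0
L=6*4+3=27  i=0=0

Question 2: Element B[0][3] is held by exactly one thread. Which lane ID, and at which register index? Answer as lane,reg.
c: 3->gid=3  r: 0->tid=0,i&1=0
L=3*4+0=12  i=0=0

12,0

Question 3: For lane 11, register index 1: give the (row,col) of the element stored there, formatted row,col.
11: G=2,T=3
[1] (3*2+1,2) = (7,2)

7,2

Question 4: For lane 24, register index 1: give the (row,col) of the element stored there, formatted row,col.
lane 24: gr=6 (24/4), th=0 (24%4)
i=1: r=0*2+1=1, c=gr=6

1,6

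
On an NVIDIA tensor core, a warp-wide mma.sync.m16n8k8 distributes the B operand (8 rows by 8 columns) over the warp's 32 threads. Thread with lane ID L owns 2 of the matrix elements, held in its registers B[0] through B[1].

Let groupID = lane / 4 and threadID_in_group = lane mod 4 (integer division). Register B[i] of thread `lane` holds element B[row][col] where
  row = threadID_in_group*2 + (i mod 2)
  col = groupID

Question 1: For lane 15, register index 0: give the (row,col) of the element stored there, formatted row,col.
15: gr=3,th=3
[0] (3*2+0,3) = (6,3)

6,3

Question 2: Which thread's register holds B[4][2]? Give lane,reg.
10,0

c:2=>grp=2  r:4=>tig=2,lo=0
L=2*4+2=10  i=0=0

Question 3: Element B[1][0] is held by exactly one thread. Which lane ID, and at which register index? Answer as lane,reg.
c=0→G=0  r=1→T=0,p=1
L=0*4+0=0  i=1=1

0,1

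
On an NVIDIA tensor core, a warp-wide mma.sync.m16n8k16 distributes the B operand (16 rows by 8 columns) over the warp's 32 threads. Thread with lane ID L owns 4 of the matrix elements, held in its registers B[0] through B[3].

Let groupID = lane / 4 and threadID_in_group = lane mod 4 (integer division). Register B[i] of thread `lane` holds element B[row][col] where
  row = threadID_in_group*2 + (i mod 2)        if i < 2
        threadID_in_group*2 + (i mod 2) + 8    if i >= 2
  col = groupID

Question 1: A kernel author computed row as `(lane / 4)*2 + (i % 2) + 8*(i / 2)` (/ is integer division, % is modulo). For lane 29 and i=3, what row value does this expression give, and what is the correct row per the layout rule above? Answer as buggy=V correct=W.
`(lane / 4)*2 + (i % 2) + 8*(i / 2)`[29,3]->23
29: g=7,t=1
[3] (1*2+1+8,7) = (11,7)
row: 23 vs 11

buggy=23 correct=11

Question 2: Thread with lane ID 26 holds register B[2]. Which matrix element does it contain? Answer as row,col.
12,6

lane 26: G=6 (26/4), T=2 (26%4)
i=2: r=2*2+0+8=12, c=G=6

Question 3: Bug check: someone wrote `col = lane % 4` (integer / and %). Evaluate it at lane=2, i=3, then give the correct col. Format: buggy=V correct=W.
buggy=2 correct=0

`lane % 4`[2,3]=>2
lane 2: grp=0 (2/4), tig=2 (2%4)
i=3: r=2*2+1+8=13, c=grp=0
col: 2 vs 0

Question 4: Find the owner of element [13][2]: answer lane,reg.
c=2→G=2  r=13→rhi=1,T=2,p=1
L=2*4+2=10  i=1*2+1=3

10,3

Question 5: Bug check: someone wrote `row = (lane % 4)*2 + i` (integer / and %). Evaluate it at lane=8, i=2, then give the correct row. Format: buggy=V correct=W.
`(lane % 4)*2 + i`[8,2]->2
L=8->gid=8>>2=2, tid=8&3=0
[2]->row 0·2+0+8=8  col gid=2
row: 2 vs 8

buggy=2 correct=8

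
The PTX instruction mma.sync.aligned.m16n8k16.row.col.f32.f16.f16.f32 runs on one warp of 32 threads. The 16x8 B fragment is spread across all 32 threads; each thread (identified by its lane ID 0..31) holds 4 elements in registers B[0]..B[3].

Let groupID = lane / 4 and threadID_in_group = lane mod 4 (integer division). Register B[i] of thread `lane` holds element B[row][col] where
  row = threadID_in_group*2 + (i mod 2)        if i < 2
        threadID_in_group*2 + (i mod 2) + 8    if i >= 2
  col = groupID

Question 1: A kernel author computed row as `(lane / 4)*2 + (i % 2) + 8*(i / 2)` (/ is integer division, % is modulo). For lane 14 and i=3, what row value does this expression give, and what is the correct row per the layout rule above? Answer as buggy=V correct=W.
`(lane / 4)*2 + (i % 2) + 8*(i / 2)`[14,3]=>15
lane 14: grp=3 (14/4), tig=2 (14%4)
i=3: r=2*2+1+8=13, c=grp=3
row: 15 vs 13

buggy=15 correct=13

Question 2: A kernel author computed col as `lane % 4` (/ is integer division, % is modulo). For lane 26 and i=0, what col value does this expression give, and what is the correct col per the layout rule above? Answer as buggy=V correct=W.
buggy=2 correct=6

`lane % 4`[26,0]->2
lane 26->26/4=6, 26 mod 4=2
i=0  r:2·2+0+0->4  c:6
col: 2 vs 6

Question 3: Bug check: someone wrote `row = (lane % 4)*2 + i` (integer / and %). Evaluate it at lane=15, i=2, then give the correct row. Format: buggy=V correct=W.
buggy=8 correct=14

`(lane % 4)*2 + i`[15,2]=>8
lane 15: grp=3 (15/4), tig=3 (15%4)
i=2: r=3*2+0+8=14, c=grp=3
row: 8 vs 14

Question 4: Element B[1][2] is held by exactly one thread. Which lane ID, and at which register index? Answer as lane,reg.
c=2⇒gr=2  r=1⇒Rb=0,th=0,odd=1
L=2*4+0=8  i=0*2+1=1

8,1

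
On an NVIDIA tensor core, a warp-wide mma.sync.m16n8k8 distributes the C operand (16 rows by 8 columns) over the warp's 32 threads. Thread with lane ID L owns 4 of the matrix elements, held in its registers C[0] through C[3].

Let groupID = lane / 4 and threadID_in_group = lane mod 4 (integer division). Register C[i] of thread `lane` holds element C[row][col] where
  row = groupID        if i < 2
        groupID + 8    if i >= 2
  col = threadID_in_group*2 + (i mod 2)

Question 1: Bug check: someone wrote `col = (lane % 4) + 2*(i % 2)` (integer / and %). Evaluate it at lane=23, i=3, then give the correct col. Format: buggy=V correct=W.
buggy=5 correct=7

`(lane % 4) + 2*(i % 2)`[23,3]->5
23: gid=5,tid=3
[3] (5+8,3*2+1) = (13,7)
col: 5 vs 7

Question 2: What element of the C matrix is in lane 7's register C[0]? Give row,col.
1,6

lane 7: G=1 (7/4), T=3 (7%4)
i=0: r=1+0=1, c=3*2+0=6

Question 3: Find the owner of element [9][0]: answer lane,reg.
4,2

r=9→G=1,rhi=1  c=0→T=0,p=0
L=1*4+0=4  i=1*2+0=2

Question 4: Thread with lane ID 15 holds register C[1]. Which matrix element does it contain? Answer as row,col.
3,7

lane 15⇒15/4=3, 15 mod 4=3
i=1  r:3+0⇒3  c:2·3+1⇒7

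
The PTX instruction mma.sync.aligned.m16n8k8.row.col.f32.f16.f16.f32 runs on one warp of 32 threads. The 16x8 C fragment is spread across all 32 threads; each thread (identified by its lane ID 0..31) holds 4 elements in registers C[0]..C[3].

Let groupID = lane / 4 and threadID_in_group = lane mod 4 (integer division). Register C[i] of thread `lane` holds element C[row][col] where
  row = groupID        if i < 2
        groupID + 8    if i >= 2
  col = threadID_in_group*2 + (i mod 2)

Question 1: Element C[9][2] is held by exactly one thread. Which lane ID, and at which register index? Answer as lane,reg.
r=9⇒gr=1,Rb=1  c=2⇒th=1,odd=0
L=1*4+1=5  i=1*2+0=2

5,2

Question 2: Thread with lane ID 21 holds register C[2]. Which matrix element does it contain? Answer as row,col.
13,2

lane 21: G=5 (21/4), T=1 (21%4)
i=2: r=5+8=13, c=1*2+0=2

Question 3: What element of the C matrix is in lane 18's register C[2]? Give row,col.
12,4

18: gid=4,tid=2
[2] (4+8,2*2+0) = (12,4)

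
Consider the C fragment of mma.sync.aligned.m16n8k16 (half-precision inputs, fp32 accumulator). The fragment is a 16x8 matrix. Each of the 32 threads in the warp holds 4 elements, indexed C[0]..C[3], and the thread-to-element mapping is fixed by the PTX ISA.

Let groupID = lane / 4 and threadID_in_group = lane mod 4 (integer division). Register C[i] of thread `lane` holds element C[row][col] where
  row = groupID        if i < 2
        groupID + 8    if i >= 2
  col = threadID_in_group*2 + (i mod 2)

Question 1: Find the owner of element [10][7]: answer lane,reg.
r: 10->gid=2,r8=1  c: 7->tid=3,i&1=1
L=2*4+3=11  i=1*2+1=3

11,3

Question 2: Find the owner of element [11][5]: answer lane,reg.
14,3

r=11->g=3,rb=1  c=5->t=2,b0=1
L=3*4+2=14  i=1*2+1=3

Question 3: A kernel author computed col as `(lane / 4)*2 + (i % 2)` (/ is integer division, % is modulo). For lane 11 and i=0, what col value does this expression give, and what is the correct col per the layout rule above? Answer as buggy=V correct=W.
buggy=4 correct=6

`(lane / 4)*2 + (i % 2)`[11,0]→4
11: G=2,T=3
[0] (2+0,3*2+0) = (2,6)
col: 4 vs 6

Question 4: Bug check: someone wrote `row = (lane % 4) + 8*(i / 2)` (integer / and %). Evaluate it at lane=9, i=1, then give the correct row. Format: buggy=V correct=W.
buggy=1 correct=2

`(lane % 4) + 8*(i / 2)`[9,1]=>1
lane 9=>9/4=2, 9 mod 4=1
i=1  r:2+0=>2  c:2·1+1=>3
row: 1 vs 2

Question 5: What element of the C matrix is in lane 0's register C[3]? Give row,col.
0: G=0,T=0
[3] (0+8,0*2+1) = (8,1)

8,1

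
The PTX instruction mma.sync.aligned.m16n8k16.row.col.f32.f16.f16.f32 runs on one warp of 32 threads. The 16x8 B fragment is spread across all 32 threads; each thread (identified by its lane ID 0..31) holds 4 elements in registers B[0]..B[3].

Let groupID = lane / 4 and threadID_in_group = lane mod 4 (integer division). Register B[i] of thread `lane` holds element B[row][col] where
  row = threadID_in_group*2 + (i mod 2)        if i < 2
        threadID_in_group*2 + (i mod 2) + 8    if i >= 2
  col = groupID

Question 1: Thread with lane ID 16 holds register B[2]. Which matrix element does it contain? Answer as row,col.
8,4

lane 16->16/4=4, 16 mod 4=0
i=2  r:2·0+0+8->8  c:4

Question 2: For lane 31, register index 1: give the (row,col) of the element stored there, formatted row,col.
7,7

lane 31→31/4=7, 31 mod 4=3
i=1  r:2·3+1+0→7  c:7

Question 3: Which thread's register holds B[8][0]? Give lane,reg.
0,2

c=0⇒gr=0  r=8⇒Rb=1,th=0,odd=0
L=0*4+0=0  i=1*2+0=2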